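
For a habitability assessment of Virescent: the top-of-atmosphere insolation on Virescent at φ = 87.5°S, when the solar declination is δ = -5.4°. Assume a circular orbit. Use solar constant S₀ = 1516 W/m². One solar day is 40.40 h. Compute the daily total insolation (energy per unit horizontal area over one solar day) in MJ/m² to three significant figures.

20.7 MJ/m²

cos H₀ = −tan(-87.5°) tan(-5.400°) = -2.1650 ≤ −1 ⇒ polar day, H₀ = π.
Bracket: H₀ sin φ sin δ + cos φ cos δ sin H₀ = 3.1416×-0.99905×-0.09411 + 0.04362×0.99556×0.00000 = 0.295375 + 0.000000 = 0.295375.
Q̄ = (S₀/π) × [bracket] = (1516/π) × 0.295375 = 142.54 W/m².
Daily total = Q̄ × 40.40 h × 3600 s/h = 142.54 × 40.40 × 3600 / 10⁶ = 20.73 MJ/m².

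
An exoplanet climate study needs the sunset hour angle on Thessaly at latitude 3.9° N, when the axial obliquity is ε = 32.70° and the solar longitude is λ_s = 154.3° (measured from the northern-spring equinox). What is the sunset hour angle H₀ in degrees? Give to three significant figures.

Solar declination: sin δ = sin ε · sin λ_s = sin 32.70° × sin 154.3° = 0.23428, so δ = +13.549°.
cos H₀ = −tan φ · tan δ = −tan(+3.9°) × tan(+13.549°) = -0.0164, so H₀ = 1.5872 rad = 90.94°.

H₀ = 90.9°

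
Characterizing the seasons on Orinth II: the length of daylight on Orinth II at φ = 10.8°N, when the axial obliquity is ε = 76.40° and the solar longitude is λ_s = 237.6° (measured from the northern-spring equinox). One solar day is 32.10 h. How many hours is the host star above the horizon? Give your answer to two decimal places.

Solar declination: sin δ = sin ε · sin λ_s = sin 76.40° × sin 237.6° = -0.82065, so δ = -55.150°.
cos H₀ = −tan φ · tan δ = −tan(+10.8°) × tan(-55.150°) = 0.2740, so H₀ = 1.2933 rad = 74.10°.
Daylight = 2H₀/(2π) × 32.10 h = (1.2933/π) × 32.10 = 13.21 h.

13.21 h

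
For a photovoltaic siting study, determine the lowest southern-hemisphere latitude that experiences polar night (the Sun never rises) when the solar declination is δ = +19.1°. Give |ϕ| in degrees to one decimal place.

Polar night requires cos h₀ = −tan ϕ tan δ ≥ 1, i.e. tan ϕ tan δ ≤ −1.
The boundary is |tan ϕ| · |tan δ| = 1, so |ϕ| = 90° − |δ| = 90° − 19.1° = 70.9° in the southern hemisphere.

|ϕ| = 70.9°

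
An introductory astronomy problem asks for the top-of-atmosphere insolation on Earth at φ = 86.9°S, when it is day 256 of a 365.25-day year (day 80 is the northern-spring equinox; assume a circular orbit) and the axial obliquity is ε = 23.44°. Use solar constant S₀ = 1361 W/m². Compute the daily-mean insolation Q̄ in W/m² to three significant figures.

Q̄ ≈ 1.48 W/m²

Solar longitude: λ_s = 360° × (256 − 80)/365.25 = 173.470°.
sin δ = sin 23.44° × sin 173.470° = 0.04524, so δ = +2.593°.
cos H₀ = −tan(-86.9°) tan(+2.593°) = 0.8361, H₀ = 0.5806 rad.
Bracket: H₀ sin φ sin δ + cos φ cos δ sin H₀ = 0.5806×-0.99854×0.04524 + 0.05408×0.99898×0.54855 = -0.026228 + 0.029635 = 0.003407.
Q̄ = (S₀/π) × [bracket] = (1361/π) × 0.003407 = 1.476 W/m².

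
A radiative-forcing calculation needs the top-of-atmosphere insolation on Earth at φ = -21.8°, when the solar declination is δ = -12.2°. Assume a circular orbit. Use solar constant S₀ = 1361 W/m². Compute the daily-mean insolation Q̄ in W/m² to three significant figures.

cos H₀ = −tan(-21.8°) tan(-12.200°) = -0.0865, H₀ = 1.6574 rad.
Bracket: H₀ sin φ sin δ + cos φ cos δ sin H₀ = 1.6574×-0.37137×-0.21132 + 0.92849×0.97742×0.99625 = 0.130069 + 0.904121 = 1.034190.
Q̄ = (S₀/π) × [bracket] = (1361/π) × 1.034190 = 448.0 W/m².

Q̄ ≈ 448 W/m²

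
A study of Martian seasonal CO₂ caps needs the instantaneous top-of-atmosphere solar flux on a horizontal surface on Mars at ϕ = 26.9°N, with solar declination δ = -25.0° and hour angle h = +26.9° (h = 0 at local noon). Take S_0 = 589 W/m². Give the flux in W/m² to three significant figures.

cos θ_z = sin ϕ sin δ + cos ϕ cos δ cos h = -0.191207 + 0.720789 = 0.529582.
Flux = S_0 · cos θ_z = 589 × 0.529582 = 311.9 W/m².

312 W/m²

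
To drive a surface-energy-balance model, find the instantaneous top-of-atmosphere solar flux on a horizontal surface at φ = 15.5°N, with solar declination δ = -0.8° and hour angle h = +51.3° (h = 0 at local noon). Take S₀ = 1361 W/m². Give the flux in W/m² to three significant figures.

cos θ_z = sin φ sin δ + cos φ cos δ cos h = -0.003731 + 0.602444 = 0.598713.
Flux = S₀ · cos θ_z = 1361 × 0.598713 = 814.8 W/m².

815 W/m²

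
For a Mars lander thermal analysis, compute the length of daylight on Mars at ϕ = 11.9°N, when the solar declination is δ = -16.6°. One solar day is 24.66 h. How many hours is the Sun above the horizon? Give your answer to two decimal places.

11.84 h

cos h₀ = −tan ϕ · tan δ = −tan(+11.9°) × tan(-16.600°) = 0.0628, so h₀ = 1.5079 rad = 86.40°.
Daylight = 2h₀/(2π) × 24.66 h = (1.5079/π) × 24.66 = 11.84 h.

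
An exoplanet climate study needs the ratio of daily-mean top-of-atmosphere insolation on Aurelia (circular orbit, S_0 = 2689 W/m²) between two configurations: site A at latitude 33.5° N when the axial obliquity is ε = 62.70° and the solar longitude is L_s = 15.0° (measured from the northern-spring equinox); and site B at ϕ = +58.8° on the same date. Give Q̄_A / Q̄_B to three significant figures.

Q̄_A / Q̄_B ≈ 1.20

— Configuration A (ϕ=+33.5°):
Solar declination: sin δ = sin ε · sin L_s = sin 62.70° × sin 15.0° = 0.22999, so δ = +13.297°.
cos h₀ = −tan(+33.5°) tan(+13.297°) = -0.1564, h₀ = 1.7279 rad.
Bracket: h₀ sin ϕ sin δ + cos ϕ cos δ sin h₀ = 1.7279×0.55194×0.22999 + 0.83389×0.97319×0.98769 = 0.219341 + 0.801543 = 1.020884.
Q̄ = (S_0/π) × [bracket] = (2689/π) × 1.020884 = 873.81 W/m².
— Configuration B (ϕ=+58.8°):
cos h₀ = −tan(+58.8°) tan(+13.297°) = -0.3902, h₀ = 1.9717 rad.
Bracket: h₀ sin ϕ sin δ + cos ϕ cos δ sin h₀ = 1.9717×0.85536×0.22999 + 0.51803×0.97319×0.92072 = 0.387881 + 0.464173 = 0.852054.
Q̄ = (S_0/π) × [bracket] = (2689/π) × 0.852054 = 729.30 W/m².
Ratio Q̄_A / Q̄_B = 873.81 / 729.30 = 1.198.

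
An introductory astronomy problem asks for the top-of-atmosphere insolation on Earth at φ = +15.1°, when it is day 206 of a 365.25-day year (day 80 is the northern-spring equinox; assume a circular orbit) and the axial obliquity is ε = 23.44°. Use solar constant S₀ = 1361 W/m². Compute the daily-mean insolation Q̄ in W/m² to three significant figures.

Solar longitude: λ_s = 360° × (206 − 80)/365.25 = 124.189°.
sin δ = sin 23.44° × sin 124.189° = 0.32905, so δ = +19.211°.
cos H₀ = −tan(+15.1°) tan(+19.211°) = -0.0940, H₀ = 1.6650 rad.
Bracket: H₀ sin φ sin δ + cos φ cos δ sin H₀ = 1.6650×0.26050×0.32905 + 0.96547×0.94431×0.99557 = 0.142720 + 0.907664 = 1.050384.
Q̄ = (S₀/π) × [bracket] = (1361/π) × 1.050384 = 455.0 W/m².

Q̄ ≈ 455 W/m²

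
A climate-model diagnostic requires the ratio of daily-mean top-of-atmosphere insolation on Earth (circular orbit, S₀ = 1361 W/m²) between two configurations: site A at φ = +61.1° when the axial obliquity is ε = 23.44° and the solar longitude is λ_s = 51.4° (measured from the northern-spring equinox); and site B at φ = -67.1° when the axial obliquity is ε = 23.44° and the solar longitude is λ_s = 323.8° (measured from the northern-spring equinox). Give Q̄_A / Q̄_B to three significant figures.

— Configuration A (φ=+61.1°):
Solar declination: sin δ = sin ε · sin λ_s = sin 23.44° × sin 51.4° = 0.31088, so δ = +18.112°.
cos H₀ = −tan(+61.1°) tan(+18.112°) = -0.5925, H₀ = 2.2050 rad.
Bracket: H₀ sin φ sin δ + cos φ cos δ sin H₀ = 2.2050×0.87546×0.31088 + 0.48328×0.95045×0.80556 = 0.600119 + 0.370021 = 0.970140.
Q̄ = (S₀/π) × [bracket] = (1361/π) × 0.970140 = 420.28 W/m².
— Configuration B (φ=-67.1°):
Solar declination: sin δ = sin ε · sin λ_s = sin 23.44° × sin 323.8° = -0.23494, so δ = -13.588°.
cos H₀ = −tan(-67.1°) tan(-13.588°) = -0.5722, H₀ = 2.1800 rad.
Bracket: H₀ sin φ sin δ + cos φ cos δ sin H₀ = 2.1800×-0.92119×-0.23494 + 0.38912×0.97201×0.82012 = 0.471805 + 0.310193 = 0.781998.
Q̄ = (S₀/π) × [bracket] = (1361/π) × 0.781998 = 338.78 W/m².
Ratio Q̄_A / Q̄_B = 420.28 / 338.78 = 1.241.

Q̄_A / Q̄_B ≈ 1.24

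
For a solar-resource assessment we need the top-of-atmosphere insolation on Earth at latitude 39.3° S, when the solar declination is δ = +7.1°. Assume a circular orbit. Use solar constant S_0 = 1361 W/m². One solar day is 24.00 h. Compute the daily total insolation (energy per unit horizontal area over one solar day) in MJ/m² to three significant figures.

24.3 MJ/m²

cos h₀ = −tan(-39.3°) tan(+7.100°) = 0.1019, h₀ = 1.4687 rad.
Bracket: h₀ sin ϕ sin δ + cos ϕ cos δ sin h₀ = 1.4687×-0.63338×0.12360 + 0.77384×0.99233×0.99479 = -0.114978 + 0.763904 = 0.648926.
Q̄ = (S_0/π) × [bracket] = (1361/π) × 0.648926 = 281.13 W/m².
Daily total = Q̄ × 24.00 h × 3600 s/h = 281.13 × 24.00 × 3600 / 10⁶ = 24.29 MJ/m².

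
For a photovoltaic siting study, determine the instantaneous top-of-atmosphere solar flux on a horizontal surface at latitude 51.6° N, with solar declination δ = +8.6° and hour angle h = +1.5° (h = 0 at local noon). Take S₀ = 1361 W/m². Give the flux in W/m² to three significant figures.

995 W/m²

cos θ_z = sin φ sin δ + cos φ cos δ cos h = 0.117190 + 0.613953 = 0.731143.
Flux = S₀ · cos θ_z = 1361 × 0.731143 = 995.1 W/m².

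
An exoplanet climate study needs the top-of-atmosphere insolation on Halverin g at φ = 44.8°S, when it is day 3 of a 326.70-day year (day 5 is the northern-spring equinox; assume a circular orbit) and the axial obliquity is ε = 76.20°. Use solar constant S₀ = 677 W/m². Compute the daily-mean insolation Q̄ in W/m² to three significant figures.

Solar longitude: λ_s = 360° × (3 − 5)/326.70 = -2.204°, i.e. -2.204° + 360° = 357.796°.
sin δ = sin 76.20° × sin 357.796° = -0.03735, so δ = -2.140°.
cos H₀ = −tan(-44.8°) tan(-2.140°) = -0.0371, H₀ = 1.6079 rad.
Bracket: H₀ sin φ sin δ + cos φ cos δ sin H₀ = 1.6079×-0.70463×-0.03735 + 0.70957×0.99930×0.99931 = 0.042317 + 0.708584 = 0.750901.
Q̄ = (S₀/π) × [bracket] = (677/π) × 0.750901 = 161.8 W/m².

Q̄ ≈ 162 W/m²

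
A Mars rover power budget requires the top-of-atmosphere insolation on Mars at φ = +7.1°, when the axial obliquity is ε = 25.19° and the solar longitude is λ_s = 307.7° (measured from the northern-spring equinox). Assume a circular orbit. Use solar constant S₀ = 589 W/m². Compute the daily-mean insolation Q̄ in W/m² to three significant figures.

Solar declination: sin δ = sin ε · sin λ_s = sin 25.19° × sin 307.7° = -0.33676, so δ = -19.680°.
cos H₀ = −tan(+7.1°) tan(-19.680°) = 0.0445, H₀ = 1.5262 rad.
Bracket: H₀ sin φ sin δ + cos φ cos δ sin H₀ = 1.5262×0.12360×-0.33676 + 0.99233×0.94159×0.99901 = -0.063526 + 0.933443 = 0.869917.
Q̄ = (S₀/π) × [bracket] = (589/π) × 0.869917 = 163.1 W/m².

Q̄ ≈ 163 W/m²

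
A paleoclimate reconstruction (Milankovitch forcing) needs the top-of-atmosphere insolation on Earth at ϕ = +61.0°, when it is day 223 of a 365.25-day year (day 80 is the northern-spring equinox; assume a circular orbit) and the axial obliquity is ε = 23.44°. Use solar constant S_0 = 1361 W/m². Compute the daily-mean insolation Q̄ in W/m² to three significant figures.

Q̄ ≈ 375 W/m²

Solar longitude: L_s = 360° × (223 − 80)/365.25 = 140.945°.
sin δ = sin 23.44° × sin 140.945° = 0.25064, so δ = +14.515°.
cos h₀ = −tan(+61.0°) tan(+14.515°) = -0.4671, h₀ = 2.0568 rad.
Bracket: h₀ sin ϕ sin δ + cos ϕ cos δ sin h₀ = 2.0568×0.87462×0.25064 + 0.48481×0.96808×0.88422 = 0.450881 + 0.414995 = 0.865876.
Q̄ = (S_0/π) × [bracket] = (1361/π) × 0.865876 = 375.1 W/m².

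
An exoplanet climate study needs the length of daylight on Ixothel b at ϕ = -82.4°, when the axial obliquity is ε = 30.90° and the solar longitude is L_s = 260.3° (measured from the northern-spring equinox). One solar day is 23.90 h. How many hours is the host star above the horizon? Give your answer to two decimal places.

Solar declination: sin δ = sin ε · sin L_s = sin 30.90° × sin 260.3° = -0.50620, so δ = -30.411°.
Sunrise equation: cos h₀ = −tan ϕ · tan δ = -4.3990 ≤ −1, so the host star never sets (polar day) and h₀ = π.
Daylight = 2h₀/(2π) × 23.90 h = (3.1416/π) × 23.90 = 23.90 h.

23.90 h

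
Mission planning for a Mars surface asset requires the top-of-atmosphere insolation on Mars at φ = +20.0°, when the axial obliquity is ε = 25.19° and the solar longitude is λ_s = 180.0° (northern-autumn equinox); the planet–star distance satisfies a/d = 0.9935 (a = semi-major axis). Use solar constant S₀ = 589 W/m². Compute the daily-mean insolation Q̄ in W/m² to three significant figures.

Solar declination: sin δ = sin ε · sin λ_s = sin 25.19° × sin 180.0° = 0.00000, so δ = +0.000°.
cos H₀ = −tan(+20.0°) tan(+0.000°) = -0.0000, H₀ = 1.5708 rad.
Bracket: H₀ sin φ sin δ + cos φ cos δ sin H₀ = 1.5708×0.34202×0.00000 + 0.93969×1.00000×1.00000 = 0.000000 + 0.939690 = 0.939690.
Inverse-square distance factor (a/d)² = 0.9935² = 0.987042.
Q̄ = (S₀/π) × 0.987042 × [bracket] = (589/π) × 0.987042 × 0.939690 = 173.9 W/m².

Q̄ ≈ 174 W/m²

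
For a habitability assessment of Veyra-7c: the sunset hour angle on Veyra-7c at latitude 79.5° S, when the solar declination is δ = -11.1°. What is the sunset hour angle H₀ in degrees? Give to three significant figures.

Sunrise equation: cos H₀ = −tan φ · tan δ = -1.0586 ≤ −1, so the host star never sets (polar day) and H₀ = π.

H₀ = 180°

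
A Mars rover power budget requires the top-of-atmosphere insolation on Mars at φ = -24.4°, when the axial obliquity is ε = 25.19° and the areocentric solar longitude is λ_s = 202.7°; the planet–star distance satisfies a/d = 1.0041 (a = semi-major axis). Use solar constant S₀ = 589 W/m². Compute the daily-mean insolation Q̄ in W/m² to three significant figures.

sin δ = sin 25.19° × sin 202.7° = -0.16425, so δ = -9.454°.
cos H₀ = −tan(-24.4°) tan(-9.454°) = -0.0755, H₀ = 1.6464 rad.
Bracket: H₀ sin φ sin δ + cos φ cos δ sin H₀ = 1.6464×-0.41310×-0.16425 + 0.91068×0.98642×0.99714 = 0.111711 + 0.895744 = 1.007455.
Inverse-square distance factor (a/d)² = 1.0041² = 1.008217.
Q̄ = (S₀/π) × 1.008217 × [bracket] = (589/π) × 1.008217 × 1.007455 = 190.4 W/m².

Q̄ ≈ 190 W/m²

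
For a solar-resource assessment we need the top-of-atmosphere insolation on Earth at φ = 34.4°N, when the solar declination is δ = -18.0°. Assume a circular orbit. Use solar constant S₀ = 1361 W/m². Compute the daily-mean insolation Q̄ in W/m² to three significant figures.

Q̄ ≈ 230 W/m²

cos H₀ = −tan(+34.4°) tan(-18.000°) = 0.2225, H₀ = 1.3464 rad.
Bracket: H₀ sin φ sin δ + cos φ cos δ sin H₀ = 1.3464×0.56497×-0.30902 + 0.82511×0.95106×0.97494 = -0.235064 + 0.765064 = 0.530000.
Q̄ = (S₀/π) × [bracket] = (1361/π) × 0.530000 = 229.6 W/m².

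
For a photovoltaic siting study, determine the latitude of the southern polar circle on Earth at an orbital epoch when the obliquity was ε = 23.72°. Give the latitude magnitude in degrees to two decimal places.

66.28°

The polar circle is the lowest latitude that experiences at least one full rotation of continuous darkness at the northern-summer solstice; it lies at |ϕ| = 90° − ε = 90° − 23.72° = 66.28°.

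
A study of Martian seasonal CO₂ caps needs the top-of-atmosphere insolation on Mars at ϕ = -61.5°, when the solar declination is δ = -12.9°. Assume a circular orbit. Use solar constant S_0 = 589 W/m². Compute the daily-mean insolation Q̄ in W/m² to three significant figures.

cos h₀ = −tan(-61.5°) tan(-12.900°) = -0.4218, h₀ = 2.0063 rad.
Bracket: h₀ sin ϕ sin δ + cos ϕ cos δ sin h₀ = 2.0063×-0.87882×-0.22325 + 0.47716×0.97476×0.90668 = 0.393629 + 0.421712 = 0.815341.
Q̄ = (S_0/π) × [bracket] = (589/π) × 0.815341 = 152.9 W/m².

Q̄ ≈ 153 W/m²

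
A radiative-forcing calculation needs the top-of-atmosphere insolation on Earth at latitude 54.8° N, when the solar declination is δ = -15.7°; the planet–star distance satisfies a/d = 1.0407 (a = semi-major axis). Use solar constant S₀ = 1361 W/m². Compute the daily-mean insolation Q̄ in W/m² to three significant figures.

cos H₀ = −tan(+54.8°) tan(-15.700°) = 0.3985, H₀ = 1.1610 rad.
Bracket: H₀ sin φ sin δ + cos φ cos δ sin H₀ = 1.1610×0.81714×-0.27060 + 0.57643×0.96269×0.91718 = -0.256718 + 0.508965 = 0.252247.
Inverse-square distance factor (a/d)² = 1.0407² = 1.083056.
Q̄ = (S₀/π) × 1.083056 × [bracket] = (1361/π) × 1.083056 × 0.252247 = 118.4 W/m².

Q̄ ≈ 118 W/m²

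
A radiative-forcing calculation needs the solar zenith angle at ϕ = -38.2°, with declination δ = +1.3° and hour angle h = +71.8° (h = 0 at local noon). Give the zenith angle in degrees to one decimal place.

cos θ_z = sin ϕ sin δ + cos ϕ cos δ cos h = -0.014030 + 0.245387 = 0.231357.
θ_z = arccos(0.231357) = 76.6°.

θ_z = 76.6°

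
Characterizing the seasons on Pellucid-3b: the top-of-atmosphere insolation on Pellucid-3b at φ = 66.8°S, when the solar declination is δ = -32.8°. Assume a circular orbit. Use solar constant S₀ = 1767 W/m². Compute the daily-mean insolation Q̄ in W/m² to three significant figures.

Q̄ ≈ 880 W/m²

cos H₀ = −tan(-66.8°) tan(-32.800°) = -1.5036 ≤ −1 ⇒ polar day, H₀ = π.
Bracket: H₀ sin φ sin δ + cos φ cos δ sin H₀ = 3.1416×-0.91914×-0.54171 + 0.39394×0.84057×0.00000 = 1.564226 + 0.000000 = 1.564226.
Q̄ = (S₀/π) × [bracket] = (1767/π) × 1.564226 = 879.8 W/m².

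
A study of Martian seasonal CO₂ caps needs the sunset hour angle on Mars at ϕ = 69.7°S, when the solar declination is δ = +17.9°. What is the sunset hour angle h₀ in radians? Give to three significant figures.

cos h₀ = −tan ϕ · tan δ = −tan(-69.7°) × tan(+17.900°) = 0.8732, so h₀ = 0.5092 rad = 29.17°.

h₀ = 0.509 rad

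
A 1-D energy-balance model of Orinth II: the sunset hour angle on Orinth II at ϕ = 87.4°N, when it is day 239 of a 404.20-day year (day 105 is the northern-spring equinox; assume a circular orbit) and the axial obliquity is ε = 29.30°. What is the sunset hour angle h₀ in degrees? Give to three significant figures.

Solar longitude: L_s = 360° × (239 − 105)/404.20 = 119.347°.
sin δ = sin 29.30° × sin 119.347° = 0.42658, so δ = +25.251°.
Sunrise equation: cos h₀ = −tan ϕ · tan δ = -10.3864 ≤ −1, so the host star never sets (polar day) and h₀ = π.

h₀ = 180°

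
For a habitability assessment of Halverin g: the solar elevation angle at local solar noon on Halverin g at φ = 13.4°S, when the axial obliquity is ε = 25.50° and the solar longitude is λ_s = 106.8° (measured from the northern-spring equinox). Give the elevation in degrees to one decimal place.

52.3°

Solar declination: sin δ = sin ε · sin λ_s = sin 25.50° × sin 106.8° = 0.41214, so δ = +24.339°.
At local noon the hour angle is zero, so the zenith angle equals |φ − δ| = |-13.4° − (+24.339°)| = 37.739°.
Elevation = 90° − 37.739° = 52.3°.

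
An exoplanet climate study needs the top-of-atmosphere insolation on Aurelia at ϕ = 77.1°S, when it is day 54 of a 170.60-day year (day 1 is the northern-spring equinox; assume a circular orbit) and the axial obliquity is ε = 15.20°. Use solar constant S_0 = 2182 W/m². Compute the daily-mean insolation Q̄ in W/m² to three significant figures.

Q̄ ≈ 0.00 W/m²

Solar longitude: L_s = 360° × (54 − 1)/170.60 = 111.841°.
sin δ = sin 15.20° × sin 111.841° = 0.24337, so δ = +14.086°.
cos h₀ = −tan(-77.1°) tan(+14.086°) = 1.0955 ≥ 1 ⇒ polar night, h₀ = 0 and Q̄ = 0.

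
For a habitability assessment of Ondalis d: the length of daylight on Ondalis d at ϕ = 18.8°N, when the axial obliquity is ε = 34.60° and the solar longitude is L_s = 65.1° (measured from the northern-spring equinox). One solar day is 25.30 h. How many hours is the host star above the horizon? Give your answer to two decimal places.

14.31 h

Solar declination: sin δ = sin ε · sin L_s = sin 34.60° × sin 65.1° = 0.51506, so δ = +31.001°.
cos h₀ = −tan ϕ · tan δ = −tan(+18.8°) × tan(+31.001°) = -0.2046, so h₀ = 1.7768 rad = 101.80°.
Daylight = 2h₀/(2π) × 25.30 h = (1.7768/π) × 25.30 = 14.31 h.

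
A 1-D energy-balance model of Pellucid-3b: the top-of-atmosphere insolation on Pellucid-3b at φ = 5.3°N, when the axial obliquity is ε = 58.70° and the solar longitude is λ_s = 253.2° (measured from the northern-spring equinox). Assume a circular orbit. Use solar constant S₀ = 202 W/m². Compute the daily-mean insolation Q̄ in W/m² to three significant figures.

Q̄ ≈ 29.5 W/m²

Solar declination: sin δ = sin ε · sin λ_s = sin 58.70° × sin 253.2° = -0.81799, so δ = -54.884°.
cos H₀ = −tan(+5.3°) tan(-54.884°) = 0.1319, H₀ = 1.4385 rad.
Bracket: H₀ sin φ sin δ + cos φ cos δ sin H₀ = 1.4385×0.09237×-0.81799 + 0.99572×0.57523×0.99126 = -0.108690 + 0.567762 = 0.459072.
Q̄ = (S₀/π) × [bracket] = (202/π) × 0.459072 = 29.52 W/m².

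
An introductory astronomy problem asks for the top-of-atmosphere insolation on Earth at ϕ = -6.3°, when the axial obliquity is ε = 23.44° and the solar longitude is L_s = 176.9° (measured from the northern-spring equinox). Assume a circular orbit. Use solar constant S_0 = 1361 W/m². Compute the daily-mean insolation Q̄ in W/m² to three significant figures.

Q̄ ≈ 429 W/m²

Solar declination: sin δ = sin ε · sin L_s = sin 23.44° × sin 176.9° = 0.02151, so δ = +1.233°.
cos h₀ = −tan(-6.3°) tan(+1.233°) = 0.0024, h₀ = 1.5684 rad.
Bracket: h₀ sin ϕ sin δ + cos ϕ cos δ sin h₀ = 1.5684×-0.10973×0.02151 + 0.99396×0.99977×1.00000 = -0.003702 + 0.993731 = 0.990029.
Q̄ = (S_0/π) × [bracket] = (1361/π) × 0.990029 = 428.9 W/m².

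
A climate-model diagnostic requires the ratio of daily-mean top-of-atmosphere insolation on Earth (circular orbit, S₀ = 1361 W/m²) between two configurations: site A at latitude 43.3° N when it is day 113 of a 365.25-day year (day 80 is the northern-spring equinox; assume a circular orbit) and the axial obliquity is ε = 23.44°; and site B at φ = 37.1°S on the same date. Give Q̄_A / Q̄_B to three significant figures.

Q̄_A / Q̄_B ≈ 1.63

— Configuration A (φ=+43.3°):
Solar longitude: λ_s = 360° × (113 − 80)/365.25 = 32.526°.
sin δ = sin 23.44° × sin 32.526° = 0.21388, so δ = +12.350°.
cos H₀ = −tan(+43.3°) tan(+12.350°) = -0.2063, H₀ = 1.7786 rad.
Bracket: H₀ sin φ sin δ + cos φ cos δ sin H₀ = 1.7786×0.68582×0.21388 + 0.72777×0.97686×0.97848 = 0.260891 + 0.695630 = 0.956521.
Q̄ = (S₀/π) × [bracket] = (1361/π) × 0.956521 = 414.38 W/m².
— Configuration B (φ=-37.1°):
cos H₀ = −tan(-37.1°) tan(+12.350°) = 0.1656, H₀ = 1.4044 rad.
Bracket: H₀ sin φ sin δ + cos φ cos δ sin H₀ = 1.4044×-0.60321×0.21388 + 0.79758×0.97686×0.98619 = -0.181188 + 0.768364 = 0.587176.
Q̄ = (S₀/π) × [bracket] = (1361/π) × 0.587176 = 254.38 W/m².
Ratio Q̄_A / Q̄_B = 414.38 / 254.38 = 1.629.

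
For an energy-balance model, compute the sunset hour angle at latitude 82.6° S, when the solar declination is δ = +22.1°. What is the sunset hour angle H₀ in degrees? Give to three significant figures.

H₀ = 0.00°

cos H₀ = −tan φ · tan δ = 3.1265 ≥ 1, so the Sun never rises (polar night) and H₀ = 0.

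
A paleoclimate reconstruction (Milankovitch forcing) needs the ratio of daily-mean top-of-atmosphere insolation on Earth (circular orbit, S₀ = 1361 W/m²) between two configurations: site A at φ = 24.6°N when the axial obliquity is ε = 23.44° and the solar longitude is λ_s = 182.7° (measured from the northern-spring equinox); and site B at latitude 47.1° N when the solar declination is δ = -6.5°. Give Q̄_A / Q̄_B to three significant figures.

Q̄_A / Q̄_B ≈ 1.63

— Configuration A (φ=+24.6°):
Solar declination: sin δ = sin ε · sin λ_s = sin 23.44° × sin 182.7° = -0.01874, so δ = -1.074°.
cos H₀ = −tan(+24.6°) tan(-1.074°) = 0.0086, H₀ = 1.5622 rad.
Bracket: H₀ sin φ sin δ + cos φ cos δ sin H₀ = 1.5622×0.41628×-0.01874 + 0.90924×0.99982×0.99996 = -0.012187 + 0.909040 = 0.896853.
Q̄ = (S₀/π) × [bracket] = (1361/π) × 0.896853 = 388.53 W/m².
— Configuration B (φ=+47.1°):
cos H₀ = −tan(+47.1°) tan(-6.500°) = 0.1226, H₀ = 1.4479 rad.
Bracket: H₀ sin φ sin δ + cos φ cos δ sin H₀ = 1.4479×0.73254×-0.11320 + 0.68072×0.99357×0.99246 = -0.120065 + 0.671243 = 0.551178.
Q̄ = (S₀/π) × [bracket] = (1361/π) × 0.551178 = 238.78 W/m².
Ratio Q̄_A / Q̄_B = 388.53 / 238.78 = 1.627.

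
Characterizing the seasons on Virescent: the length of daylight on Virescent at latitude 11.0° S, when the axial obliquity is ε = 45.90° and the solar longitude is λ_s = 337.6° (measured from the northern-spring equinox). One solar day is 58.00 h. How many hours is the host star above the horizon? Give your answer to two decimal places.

Solar declination: sin δ = sin ε · sin λ_s = sin 45.90° × sin 337.6° = -0.27366, so δ = -15.882°.
cos H₀ = −tan φ · tan δ = −tan(-11.0°) × tan(-15.882°) = -0.0553, so H₀ = 1.6261 rad = 93.17°.
Daylight = 2H₀/(2π) × 58.00 h = (1.6261/π) × 58.00 = 30.02 h.

30.02 h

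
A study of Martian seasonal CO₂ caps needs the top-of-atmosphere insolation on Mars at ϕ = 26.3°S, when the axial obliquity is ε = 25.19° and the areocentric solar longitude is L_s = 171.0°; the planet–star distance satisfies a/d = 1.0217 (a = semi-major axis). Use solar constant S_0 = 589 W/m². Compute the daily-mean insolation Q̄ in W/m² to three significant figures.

sin δ = sin 25.19° × sin 171.0° = 0.06658, so δ = +3.818°.
cos h₀ = −tan(-26.3°) tan(+3.818°) = 0.0330, h₀ = 1.5378 rad.
Bracket: h₀ sin ϕ sin δ + cos ϕ cos δ sin h₀ = 1.5378×-0.44307×0.06658 + 0.89649×0.99778×0.99946 = -0.045364 + 0.894017 = 0.848653.
Inverse-square distance factor (a/d)² = 1.0217² = 1.043871.
Q̄ = (S_0/π) × 1.043871 × [bracket] = (589/π) × 1.043871 × 0.848653 = 166.1 W/m².

Q̄ ≈ 166 W/m²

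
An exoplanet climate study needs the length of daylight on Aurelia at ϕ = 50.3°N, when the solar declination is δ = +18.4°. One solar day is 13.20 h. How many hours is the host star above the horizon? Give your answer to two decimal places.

8.33 h

cos h₀ = −tan ϕ · tan δ = −tan(+50.3°) × tan(+18.400°) = -0.4007, so h₀ = 1.9831 rad = 113.62°.
Daylight = 2h₀/(2π) × 13.20 h = (1.9831/π) × 13.20 = 8.33 h.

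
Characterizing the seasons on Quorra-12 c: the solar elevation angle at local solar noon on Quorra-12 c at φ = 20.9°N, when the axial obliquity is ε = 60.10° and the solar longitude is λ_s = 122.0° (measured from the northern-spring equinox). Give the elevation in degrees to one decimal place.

Solar declination: sin δ = sin ε · sin λ_s = sin 60.10° × sin 122.0° = 0.73517, so δ = +47.322°.
At local noon the hour angle is zero, so the zenith angle equals |φ − δ| = |+20.9° − (+47.322°)| = 26.422°.
Elevation = 90° − 26.422° = 63.6°.

63.6°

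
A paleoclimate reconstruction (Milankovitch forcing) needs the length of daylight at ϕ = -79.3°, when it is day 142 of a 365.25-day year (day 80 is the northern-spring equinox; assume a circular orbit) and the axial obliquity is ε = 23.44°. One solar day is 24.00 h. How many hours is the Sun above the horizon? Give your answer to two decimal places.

0.00 h

Solar longitude: L_s = 360° × (142 − 80)/365.25 = 61.109°.
sin δ = sin 23.44° × sin 61.109° = 0.34828, so δ = +20.382°.
cos h₀ = −tan ϕ · tan δ = 1.9663 ≥ 1, so the Sun never rises (polar night) and h₀ = 0.
Daylight = 2h₀/(2π) × 24.00 h = (0.0000/π) × 24.00 = 0.00 h.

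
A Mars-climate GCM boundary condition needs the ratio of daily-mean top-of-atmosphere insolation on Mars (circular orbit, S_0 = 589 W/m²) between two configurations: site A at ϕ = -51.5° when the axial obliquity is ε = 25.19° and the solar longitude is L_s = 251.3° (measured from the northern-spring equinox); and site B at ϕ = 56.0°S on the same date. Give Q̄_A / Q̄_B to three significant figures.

Q̄_A / Q̄_B ≈ 1.00

— Configuration A (ϕ=-51.5°):
Solar declination: sin δ = sin ε · sin L_s = sin 25.19° × sin 251.3° = -0.40315, so δ = -23.775°.
cos h₀ = −tan(-51.5°) tan(-23.775°) = -0.5538, h₀ = 2.1578 rad.
Bracket: h₀ sin ϕ sin δ + cos ϕ cos δ sin h₀ = 2.1578×-0.78261×-0.40315 + 0.62251×0.91513×0.83263 = 0.680806 + 0.474331 = 1.155137.
Q̄ = (S_0/π) × [bracket] = (589/π) × 1.155137 = 216.57 W/m².
— Configuration B (ϕ=-56.0°):
cos h₀ = −tan(-56.0°) tan(-23.775°) = -0.6531, h₀ = 2.2825 rad.
Bracket: h₀ sin ϕ sin δ + cos ϕ cos δ sin h₀ = 2.2825×-0.82904×-0.40315 + 0.55919×0.91513×0.75725 = 0.762874 + 0.387509 = 1.150383.
Q̄ = (S_0/π) × [bracket] = (589/π) × 1.150383 = 215.68 W/m².
Ratio Q̄_A / Q̄_B = 216.57 / 215.68 = 1.004.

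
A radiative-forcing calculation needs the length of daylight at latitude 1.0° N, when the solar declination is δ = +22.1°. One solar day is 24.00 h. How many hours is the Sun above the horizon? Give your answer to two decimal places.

cos H₀ = −tan φ · tan δ = −tan(+1.0°) × tan(+22.100°) = -0.0071, so H₀ = 1.5779 rad = 90.41°.
Daylight = 2H₀/(2π) × 24.00 h = (1.5779/π) × 24.00 = 12.05 h.

12.05 h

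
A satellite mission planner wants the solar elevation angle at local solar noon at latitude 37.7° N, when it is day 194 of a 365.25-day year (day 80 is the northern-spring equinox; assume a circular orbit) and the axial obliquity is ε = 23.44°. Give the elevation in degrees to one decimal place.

Solar longitude: λ_s = 360° × (194 − 80)/365.25 = 112.361°.
sin δ = sin 23.44° × sin 112.361° = 0.36788, so δ = +21.585°.
At local noon the hour angle is zero, so the zenith angle equals |φ − δ| = |+37.7° − (+21.585°)| = 16.115°.
Elevation = 90° − 16.115° = 73.9°.

73.9°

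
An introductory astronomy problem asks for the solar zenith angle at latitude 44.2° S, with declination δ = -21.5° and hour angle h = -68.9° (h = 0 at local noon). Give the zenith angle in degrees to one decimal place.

cos θ_z = sin φ sin δ + cos φ cos δ cos h = 0.255512 + 0.240127 = 0.495639.
θ_z = arccos(0.495639) = 60.3°.

θ_z = 60.3°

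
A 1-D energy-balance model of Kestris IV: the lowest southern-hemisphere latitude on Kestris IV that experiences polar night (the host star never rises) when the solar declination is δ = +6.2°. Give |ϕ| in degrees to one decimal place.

Polar night requires cos h₀ = −tan ϕ tan δ ≥ 1, i.e. tan ϕ tan δ ≤ −1.
The boundary is |tan ϕ| · |tan δ| = 1, so |ϕ| = 90° − |δ| = 90° − 6.2° = 83.8° in the southern hemisphere.

|ϕ| = 83.8°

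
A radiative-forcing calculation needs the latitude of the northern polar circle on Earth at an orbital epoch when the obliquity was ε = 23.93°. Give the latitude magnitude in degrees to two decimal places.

The polar circle is the lowest latitude that experiences at least one full rotation of continuous daylight at the northern-summer solstice; it lies at |φ| = 90° − ε = 90° − 23.93° = 66.07°.

66.07°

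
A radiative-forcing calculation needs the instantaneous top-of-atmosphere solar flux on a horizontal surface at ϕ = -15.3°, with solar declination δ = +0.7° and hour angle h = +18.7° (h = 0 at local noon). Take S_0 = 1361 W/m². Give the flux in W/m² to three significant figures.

1.24e+03 W/m²

cos θ_z = sin ϕ sin δ + cos ϕ cos δ cos h = -0.003224 + 0.913571 = 0.910347.
Flux = S_0 · cos θ_z = 1361 × 0.910347 = 1239 W/m².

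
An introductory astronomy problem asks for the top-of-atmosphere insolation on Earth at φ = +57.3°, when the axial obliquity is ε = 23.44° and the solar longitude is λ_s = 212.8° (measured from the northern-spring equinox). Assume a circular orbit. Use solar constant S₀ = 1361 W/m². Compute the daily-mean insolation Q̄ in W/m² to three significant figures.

Q̄ ≈ 119 W/m²

Solar declination: sin δ = sin ε · sin λ_s = sin 23.44° × sin 212.8° = -0.21549, so δ = -12.444°.
cos H₀ = −tan(+57.3°) tan(-12.444°) = 0.3437, H₀ = 1.2199 rad.
Bracket: H₀ sin φ sin δ + cos φ cos δ sin H₀ = 1.2199×0.84151×-0.21549 + 0.54024×0.97651×0.93907 = -0.221213 + 0.495406 = 0.274193.
Q̄ = (S₀/π) × [bracket] = (1361/π) × 0.274193 = 118.8 W/m².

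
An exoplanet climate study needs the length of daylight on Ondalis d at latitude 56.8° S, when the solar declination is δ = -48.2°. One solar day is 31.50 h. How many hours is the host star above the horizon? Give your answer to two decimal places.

Sunrise equation: cos H₀ = −tan φ · tan δ = -1.7092 ≤ −1, so the host star never sets (polar day) and H₀ = π.
Daylight = 2H₀/(2π) × 31.50 h = (3.1416/π) × 31.50 = 31.50 h.

31.50 h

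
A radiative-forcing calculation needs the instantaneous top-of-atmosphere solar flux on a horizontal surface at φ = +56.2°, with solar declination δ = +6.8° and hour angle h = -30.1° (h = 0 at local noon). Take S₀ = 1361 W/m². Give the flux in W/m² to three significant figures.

784 W/m²

cos θ_z = sin φ sin δ + cos φ cos δ cos h = 0.098392 + 0.477894 = 0.576286.
Flux = S₀ · cos θ_z = 1361 × 0.576286 = 784.3 W/m².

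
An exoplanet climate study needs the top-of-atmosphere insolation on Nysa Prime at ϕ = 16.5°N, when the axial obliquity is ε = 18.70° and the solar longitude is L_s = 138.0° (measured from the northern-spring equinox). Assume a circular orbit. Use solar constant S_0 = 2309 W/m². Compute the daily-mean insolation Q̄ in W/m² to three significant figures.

Q̄ ≈ 760 W/m²

Solar declination: sin δ = sin ε · sin L_s = sin 18.70° × sin 138.0° = 0.21453, so δ = +12.388°.
cos h₀ = −tan(+16.5°) tan(+12.388°) = -0.0651, h₀ = 1.6359 rad.
Bracket: h₀ sin ϕ sin δ + cos ϕ cos δ sin h₀ = 1.6359×0.28402×0.21453 + 0.95882×0.97672×0.99788 = 0.099677 + 0.934513 = 1.034190.
Q̄ = (S_0/π) × [bracket] = (2309/π) × 1.034190 = 760.1 W/m².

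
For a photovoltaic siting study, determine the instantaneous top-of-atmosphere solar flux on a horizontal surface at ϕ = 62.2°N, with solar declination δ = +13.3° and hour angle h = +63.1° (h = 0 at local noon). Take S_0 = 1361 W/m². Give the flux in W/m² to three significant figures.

cos θ_z = sin ϕ sin δ + cos ϕ cos δ cos h = 0.203498 + 0.205350 = 0.408848.
Flux = S_0 · cos θ_z = 1361 × 0.408848 = 556.4 W/m².

556 W/m²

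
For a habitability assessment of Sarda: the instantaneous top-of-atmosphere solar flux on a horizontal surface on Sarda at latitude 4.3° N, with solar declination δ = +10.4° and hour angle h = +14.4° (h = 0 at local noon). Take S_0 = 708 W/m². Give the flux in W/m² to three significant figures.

682 W/m²

cos θ_z = sin ϕ sin δ + cos ϕ cos δ cos h = 0.013535 + 0.949989 = 0.963524.
Flux = S_0 · cos θ_z = 708 × 0.963524 = 682.2 W/m².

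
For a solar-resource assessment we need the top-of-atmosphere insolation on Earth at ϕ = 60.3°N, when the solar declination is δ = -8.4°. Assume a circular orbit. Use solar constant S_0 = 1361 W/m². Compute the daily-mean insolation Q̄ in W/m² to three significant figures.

cos h₀ = −tan(+60.3°) tan(-8.400°) = 0.2589, h₀ = 1.3089 rad.
Bracket: h₀ sin ϕ sin δ + cos ϕ cos δ sin h₀ = 1.3089×0.86863×-0.14608 + 0.49546×0.98927×0.96591 = -0.166086 + 0.473435 = 0.307349.
Q̄ = (S_0/π) × [bracket] = (1361/π) × 0.307349 = 133.1 W/m².

Q̄ ≈ 133 W/m²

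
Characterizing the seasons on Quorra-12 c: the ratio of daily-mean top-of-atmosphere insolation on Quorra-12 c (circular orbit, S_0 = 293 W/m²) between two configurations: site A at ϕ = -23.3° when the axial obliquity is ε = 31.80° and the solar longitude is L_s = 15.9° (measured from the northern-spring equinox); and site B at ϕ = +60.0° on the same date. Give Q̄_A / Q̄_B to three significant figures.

— Configuration A (ϕ=-23.3°):
Solar declination: sin δ = sin ε · sin L_s = sin 31.80° × sin 15.9° = 0.14436, so δ = +8.300°.
cos h₀ = −tan(-23.3°) tan(+8.300°) = 0.0628, h₀ = 1.5079 rad.
Bracket: h₀ sin ϕ sin δ + cos ϕ cos δ sin h₀ = 1.5079×-0.39555×0.14436 + 0.91845×0.98952×0.99802 = -0.086103 + 0.907025 = 0.820922.
Q̄ = (S_0/π) × [bracket] = (293/π) × 0.820922 = 76.563 W/m².
— Configuration B (ϕ=+60.0°):
cos h₀ = −tan(+60.0°) tan(+8.300°) = -0.2527, h₀ = 1.8263 rad.
Bracket: h₀ sin ϕ sin δ + cos ϕ cos δ sin h₀ = 1.8263×0.86603×0.14436 + 0.50000×0.98952×0.96755 = 0.228324 + 0.478705 = 0.707029.
Q̄ = (S_0/π) × [bracket] = (293/π) × 0.707029 = 65.941 W/m².
Ratio Q̄_A / Q̄_B = 76.563 / 65.941 = 1.161.

Q̄_A / Q̄_B ≈ 1.16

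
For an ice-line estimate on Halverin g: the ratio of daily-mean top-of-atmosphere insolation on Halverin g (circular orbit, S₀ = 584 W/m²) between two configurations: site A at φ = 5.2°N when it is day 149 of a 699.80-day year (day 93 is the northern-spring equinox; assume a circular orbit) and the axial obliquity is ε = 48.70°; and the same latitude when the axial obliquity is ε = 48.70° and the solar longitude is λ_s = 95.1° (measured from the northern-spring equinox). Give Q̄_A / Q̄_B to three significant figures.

Q̄_A / Q̄_B ≈ 1.27

— Configuration A (φ=+5.2°):
Solar longitude: λ_s = 360° × (149 − 93)/699.80 = 28.808°.
sin δ = sin 48.70° × sin 28.808° = 0.36202, so δ = +21.224°.
cos H₀ = −tan(+5.2°) tan(+21.224°) = -0.0353, H₀ = 1.6061 rad.
Bracket: H₀ sin φ sin δ + cos φ cos δ sin H₀ = 1.6061×0.09063×0.36202 + 0.99588×0.93217×0.99938 = 0.052696 + 0.927754 = 0.980450.
Q̄ = (S₀/π) × [bracket] = (584/π) × 0.980450 = 182.26 W/m².
— Configuration B (φ=+5.2°):
Solar declination: sin δ = sin ε · sin λ_s = sin 48.70° × sin 95.1° = 0.74829, so δ = +48.442°.
cos H₀ = −tan(+5.2°) tan(+48.442°) = -0.1027, H₀ = 1.6736 rad.
Bracket: H₀ sin φ sin δ + cos φ cos δ sin H₀ = 1.6736×0.09063×0.74829 + 0.99588×0.66337×0.99472 = 0.113499 + 0.657149 = 0.770648.
Q̄ = (S₀/π) × [bracket] = (584/π) × 0.770648 = 143.26 W/m².
Ratio Q̄_A / Q̄_B = 182.26 / 143.26 = 1.272.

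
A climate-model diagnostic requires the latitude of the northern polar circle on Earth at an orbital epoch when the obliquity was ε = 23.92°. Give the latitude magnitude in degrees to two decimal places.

The polar circle is the lowest latitude that experiences at least one full rotation of continuous daylight at the northern-summer solstice; it lies at |φ| = 90° − ε = 90° − 23.92° = 66.08°.

66.08°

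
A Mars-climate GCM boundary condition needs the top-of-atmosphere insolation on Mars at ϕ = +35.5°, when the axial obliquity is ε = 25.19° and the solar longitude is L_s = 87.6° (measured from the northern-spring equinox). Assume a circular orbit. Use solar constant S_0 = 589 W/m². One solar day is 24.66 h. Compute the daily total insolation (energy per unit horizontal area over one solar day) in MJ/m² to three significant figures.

19.4 MJ/m²

Solar declination: sin δ = sin ε · sin L_s = sin 25.19° × sin 87.6° = 0.42525, so δ = +25.166°.
cos h₀ = −tan(+35.5°) tan(+25.166°) = -0.3351, h₀ = 1.9125 rad.
Bracket: h₀ sin ϕ sin δ + cos ϕ cos δ sin h₀ = 1.9125×0.58070×0.42525 + 0.81412×0.90508×0.94217 = 0.472278 + 0.694232 = 1.166510.
Q̄ = (S_0/π) × [bracket] = (589/π) × 1.166510 = 218.70 W/m².
Daily total = Q̄ × 24.66 h × 3600 s/h = 218.70 × 24.66 × 3600 / 10⁶ = 19.42 MJ/m².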